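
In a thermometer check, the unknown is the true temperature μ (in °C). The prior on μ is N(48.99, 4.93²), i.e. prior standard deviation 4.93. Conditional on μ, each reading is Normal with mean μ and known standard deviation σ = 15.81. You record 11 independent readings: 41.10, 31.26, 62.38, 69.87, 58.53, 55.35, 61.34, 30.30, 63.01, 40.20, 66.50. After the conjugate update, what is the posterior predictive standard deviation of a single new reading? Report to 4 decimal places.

16.1771

For Normal data with known variance σ², a Normal(μ₀, σ₀²) prior on μ is conjugate. Posterior precision = 1/σ₀² + n/σ²; posterior mean is the precision-weighted average of μ₀ and x̄.
σ₀² = 4.93² = 24.3049, σ² = 15.81² = 249.9561; σ² + n·σ₀² = 249.9561 + 11·24.3049 = 517.31.
Posterior precision = 1/σ₀² + n/σ² = 1/24.3049 + 11/249.9561 = (σ² + n·σ₀²)/(σ₀²σ²) = 517.31/(24.3049·249.9561); posterior variance σₙ² = σ₀²σ²/(σ² + n·σ₀²) = 24.3049·249.9561/517.31 = 11.743747.
Predictive variance for one new observation = σₙ² + σ² = 24.3049·249.9561/517.31 + 249.9561 = σ²·(σ₀² + 517.31)/517.31 = 249.9561·541.6149/517.31 = 261.699847; SD = √(249.9561·541.6149/517.31) = 16.1771.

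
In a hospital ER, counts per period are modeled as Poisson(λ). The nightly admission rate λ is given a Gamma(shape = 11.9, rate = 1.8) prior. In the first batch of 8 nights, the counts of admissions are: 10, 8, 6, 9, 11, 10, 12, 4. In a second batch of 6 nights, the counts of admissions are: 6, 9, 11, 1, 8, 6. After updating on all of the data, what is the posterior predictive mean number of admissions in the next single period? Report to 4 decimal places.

With a Gamma(shape α, rate β) prior, the Poisson likelihood is conjugate: the posterior is Gamma(α + ΣXᵢ, β + n).
Batch 1: sum of counts S = 70 over n = 8 nights.
After batch 1: Gamma(α+S, β+n) = Gamma(11.9+70, 1.8+8) = Gamma(81.9, 9.8).
Batch 2: sum of counts S = 41 over n = 6 nights.
After batch 2: Gamma(α+S, β+n) = Gamma(81.9+41, 9.8+6) = Gamma(122.9, 15.8).
The predictive distribution for one future period is NegBinom with mean α/β = 7.7785.

7.7785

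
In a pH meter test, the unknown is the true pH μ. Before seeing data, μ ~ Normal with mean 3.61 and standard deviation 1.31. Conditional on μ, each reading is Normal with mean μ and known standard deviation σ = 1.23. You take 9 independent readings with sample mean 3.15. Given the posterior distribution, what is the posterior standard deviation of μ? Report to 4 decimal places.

0.3913

For Normal data with known variance σ², a Normal(μ₀, σ₀²) prior on μ is conjugate. Posterior precision = 1/σ₀² + n/σ²; posterior mean is the precision-weighted average of μ₀ and x̄.
σ₀² = 1.31² = 1.7161, σ² = 1.23² = 1.5129; σ² + n·σ₀² = 1.5129 + 9·1.7161 = 16.9578.
Posterior precision = 1/σ₀² + n/σ² = 1/1.7161 + 9/1.5129 = (σ² + n·σ₀²)/(σ₀²σ²) = 16.9578/(1.7161·1.5129); posterior variance σₙ² = σ₀²σ²/(σ² + n·σ₀²) = 1.7161·1.5129/16.9578 = 0.153103.
Posterior SD = √σₙ² = √(1.7161·1.5129/16.9578) = 0.3913.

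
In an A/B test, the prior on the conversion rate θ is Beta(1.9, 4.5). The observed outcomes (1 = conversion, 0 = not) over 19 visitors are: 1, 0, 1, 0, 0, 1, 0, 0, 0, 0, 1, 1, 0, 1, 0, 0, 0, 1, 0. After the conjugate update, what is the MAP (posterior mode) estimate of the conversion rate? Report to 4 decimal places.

The Beta prior is conjugate to a Binomial/Bernoulli likelihood; the update adds successes to α and failures to β.
Posterior: Beta(α+k, β+n−k) = Beta(1.9+7, 4.5+12) = Beta(8.9, 16.5).
Mode of Beta(a,b) for a,b>1 is (a−1)/(a+b−2) = 7.9/23.4 = 0.3376.

0.3376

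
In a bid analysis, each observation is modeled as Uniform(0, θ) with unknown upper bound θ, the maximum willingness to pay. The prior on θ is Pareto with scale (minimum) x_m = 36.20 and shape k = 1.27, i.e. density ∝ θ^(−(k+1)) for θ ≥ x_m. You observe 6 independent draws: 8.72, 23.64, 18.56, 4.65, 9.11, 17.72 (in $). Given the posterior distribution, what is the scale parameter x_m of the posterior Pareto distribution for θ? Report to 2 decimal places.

A Pareto(scale x_m, shape k) prior on the upper bound θ of Uniform(0, θ) is conjugate: posterior is Pareto(max(x_m, max xᵢ), k + n).
Sample maximum = 23.64; prior scale x_m = 36.20 → posterior scale = max = 36.20.
Posterior shape = 1.27 + 6 = 7.27.
Posterior scale x_m = 36.20.

36.20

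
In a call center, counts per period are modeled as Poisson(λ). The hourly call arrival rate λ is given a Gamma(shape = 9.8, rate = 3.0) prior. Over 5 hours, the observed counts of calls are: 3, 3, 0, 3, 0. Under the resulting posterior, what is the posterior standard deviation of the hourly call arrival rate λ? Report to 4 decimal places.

0.5420

With a Gamma(shape α, rate β) prior, the Poisson likelihood is conjugate: the posterior is Gamma(α + ΣXᵢ, β + n).
Sum of counts S = 9 over n = 5 hours.
Posterior: Gamma(α+S, β+n) = Gamma(9.8+9, 3.0+5) = Gamma(18.8, 8.0).
SD = √α/β = √18.8/8.0 = 0.5420.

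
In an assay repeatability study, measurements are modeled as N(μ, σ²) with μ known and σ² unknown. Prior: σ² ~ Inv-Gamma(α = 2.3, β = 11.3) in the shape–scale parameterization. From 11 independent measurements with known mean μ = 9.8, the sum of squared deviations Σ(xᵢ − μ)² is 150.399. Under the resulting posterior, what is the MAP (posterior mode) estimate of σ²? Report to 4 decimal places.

With known mean μ and an Inverse-Gamma(α, β) prior on σ², the Normal likelihood is conjugate: posterior is Inv-Gamma(α + n/2, β + Σ(xᵢ−μ)²/2).
Posterior: Inv-Gamma(2.3 + 11/2, 11.3 + 150.399/2) = Inv-Gamma(7.80, 86.4995).
Mode = β/(α+1) = 86.4995/8.80 = 9.8295.

9.8295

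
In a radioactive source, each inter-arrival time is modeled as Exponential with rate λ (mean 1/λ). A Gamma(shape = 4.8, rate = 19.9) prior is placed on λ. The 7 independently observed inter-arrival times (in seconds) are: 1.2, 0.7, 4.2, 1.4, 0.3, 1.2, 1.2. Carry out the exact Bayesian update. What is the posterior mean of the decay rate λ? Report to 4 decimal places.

0.3920

With a Gamma(shape α, rate β) prior on the exponential rate λ, the posterior after n observations with total T = Σxᵢ is Gamma(α+n, β+T).
Sum of observations T = 10.2 seconds; n = 7.
Posterior: Gamma(4.8+7, 19.9+10.2) = Gamma(11.8, 30.1).
Posterior mean of λ = α/β = 11.8/30.1 = 0.3920.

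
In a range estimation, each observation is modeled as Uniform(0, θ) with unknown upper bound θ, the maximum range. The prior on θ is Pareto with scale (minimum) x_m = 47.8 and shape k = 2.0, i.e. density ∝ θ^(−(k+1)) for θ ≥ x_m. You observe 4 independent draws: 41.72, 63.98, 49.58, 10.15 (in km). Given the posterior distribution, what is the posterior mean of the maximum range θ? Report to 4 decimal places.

76.7760

A Pareto(scale x_m, shape k) prior on the upper bound θ of Uniform(0, θ) is conjugate: posterior is Pareto(max(x_m, max xᵢ), k + n).
Sample maximum = 63.98; prior scale x_m = 47.8 → posterior scale = max = 63.98.
Posterior shape = 2.0 + 4 = 6.0.
E[θ|data] = k·x_m/(k−1) = 6.0·63.98/5.0 = 76.7760.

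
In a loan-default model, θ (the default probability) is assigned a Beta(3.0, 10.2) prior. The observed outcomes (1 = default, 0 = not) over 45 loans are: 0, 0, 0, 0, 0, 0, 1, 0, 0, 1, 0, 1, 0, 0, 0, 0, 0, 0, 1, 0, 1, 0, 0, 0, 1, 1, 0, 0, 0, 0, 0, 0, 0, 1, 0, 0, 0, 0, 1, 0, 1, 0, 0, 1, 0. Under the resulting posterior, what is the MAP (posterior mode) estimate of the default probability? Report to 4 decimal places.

The Beta prior is conjugate to a Binomial/Bernoulli likelihood; the update adds successes to α and failures to β.
Posterior: Beta(α+k, β+n−k) = Beta(3.0+11, 10.2+34) = Beta(14.0, 44.2).
Mode of Beta(a,b) for a,b>1 is (a−1)/(a+b−2) = 13.0/56.2 = 0.2313.

0.2313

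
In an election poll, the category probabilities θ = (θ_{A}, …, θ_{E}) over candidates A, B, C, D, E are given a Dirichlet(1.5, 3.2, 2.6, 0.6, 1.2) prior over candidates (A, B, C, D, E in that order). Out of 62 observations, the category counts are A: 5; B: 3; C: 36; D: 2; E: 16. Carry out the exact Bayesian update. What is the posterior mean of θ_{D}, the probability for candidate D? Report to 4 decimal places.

0.0366

The Dirichlet prior is conjugate to the Multinomial likelihood: each posterior αⱼ = prior αⱼ + observed count nⱼ.
Posterior concentration: (6.5, 6.2, 38.6, 2.6, 17.2), total = 71.1.
E[θ_{D}|data] = α_{D}/Σα = 2.6/71.1 = 0.0366.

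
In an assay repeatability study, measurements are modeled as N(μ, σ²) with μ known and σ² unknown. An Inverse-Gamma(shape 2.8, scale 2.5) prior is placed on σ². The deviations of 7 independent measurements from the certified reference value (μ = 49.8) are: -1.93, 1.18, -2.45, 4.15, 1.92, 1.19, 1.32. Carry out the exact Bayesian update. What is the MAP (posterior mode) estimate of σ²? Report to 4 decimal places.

With known mean μ and an Inverse-Gamma(α, β) prior on σ², the Normal likelihood is conjugate: posterior is Inv-Gamma(α + n/2, β + Σ(xᵢ−μ)²/2).
Σ(xᵢ−μ)² = (-1.93)² + (1.18)² + (-2.45)² + (4.15)² + (1.92)² + (1.19)² + (1.32)² = 35.1872.
Posterior: Inv-Gamma(2.8 + 7/2, 2.5 + 35.1872/2) = Inv-Gamma(6.30, 20.09360).
Mode = β/(α+1) = 20.09360/7.30 = 2.7525.

2.7525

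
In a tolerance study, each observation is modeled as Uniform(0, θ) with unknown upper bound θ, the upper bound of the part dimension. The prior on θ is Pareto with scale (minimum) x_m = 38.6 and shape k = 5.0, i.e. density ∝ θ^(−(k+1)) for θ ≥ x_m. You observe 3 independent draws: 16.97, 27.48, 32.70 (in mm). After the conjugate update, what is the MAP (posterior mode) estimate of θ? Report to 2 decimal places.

38.60

A Pareto(scale x_m, shape k) prior on the upper bound θ of Uniform(0, θ) is conjugate: posterior is Pareto(max(x_m, max xᵢ), k + n).
Sample maximum = 32.70; prior scale x_m = 38.6 → posterior scale = max = 38.60.
Posterior shape = 5.0 + 3 = 8.0.
The Pareto density is decreasing on [x_m, ∞), so the mode is x_m = 38.60.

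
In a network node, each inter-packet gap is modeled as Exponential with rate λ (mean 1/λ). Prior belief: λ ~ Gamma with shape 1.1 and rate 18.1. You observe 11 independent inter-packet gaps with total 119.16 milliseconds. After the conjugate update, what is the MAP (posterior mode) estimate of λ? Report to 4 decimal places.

With a Gamma(shape α, rate β) prior on the exponential rate λ, the posterior after n observations with total T = Σxᵢ is Gamma(α+n, β+T).
Posterior: Gamma(1.1+11, 18.1+119.16) = Gamma(12.1, 137.26).
Mode = (α−1)/β = 0.0809.

0.0809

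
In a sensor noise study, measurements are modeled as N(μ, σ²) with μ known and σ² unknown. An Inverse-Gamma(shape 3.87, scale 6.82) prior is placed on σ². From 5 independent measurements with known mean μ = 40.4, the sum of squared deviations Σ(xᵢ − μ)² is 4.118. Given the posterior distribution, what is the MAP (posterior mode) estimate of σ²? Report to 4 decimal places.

1.2047

With known mean μ and an Inverse-Gamma(α, β) prior on σ², the Normal likelihood is conjugate: posterior is Inv-Gamma(α + n/2, β + Σ(xᵢ−μ)²/2).
Posterior: Inv-Gamma(3.87 + 5/2, 6.82 + 4.118/2) = Inv-Gamma(6.37, 8.8790).
Mode = β/(α+1) = 8.8790/7.37 = 1.2047.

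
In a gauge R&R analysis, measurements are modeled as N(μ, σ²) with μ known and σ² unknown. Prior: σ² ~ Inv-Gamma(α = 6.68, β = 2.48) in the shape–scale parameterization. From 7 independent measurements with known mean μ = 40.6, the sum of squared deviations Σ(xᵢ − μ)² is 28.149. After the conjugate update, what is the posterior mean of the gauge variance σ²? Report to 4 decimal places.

With known mean μ and an Inverse-Gamma(α, β) prior on σ², the Normal likelihood is conjugate: posterior is Inv-Gamma(α + n/2, β + Σ(xᵢ−μ)²/2).
Posterior: Inv-Gamma(6.68 + 7/2, 2.48 + 28.149/2) = Inv-Gamma(10.18, 16.5545).
E[σ²|data] = β/(α−1) = 16.5545/9.18 = 1.8033.

1.8033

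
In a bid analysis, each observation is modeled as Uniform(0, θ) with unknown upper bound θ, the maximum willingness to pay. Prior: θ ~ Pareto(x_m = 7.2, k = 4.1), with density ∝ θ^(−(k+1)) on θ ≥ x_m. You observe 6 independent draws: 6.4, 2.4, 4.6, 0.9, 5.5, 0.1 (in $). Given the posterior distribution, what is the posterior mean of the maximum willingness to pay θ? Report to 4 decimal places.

A Pareto(scale x_m, shape k) prior on the upper bound θ of Uniform(0, θ) is conjugate: posterior is Pareto(max(x_m, max xᵢ), k + n).
Sample maximum = 6.4; prior scale x_m = 7.2 → posterior scale = max = 7.2.
Posterior shape = 4.1 + 6 = 10.1.
E[θ|data] = k·x_m/(k−1) = 10.1·7.2/9.1 = 7.9912.

7.9912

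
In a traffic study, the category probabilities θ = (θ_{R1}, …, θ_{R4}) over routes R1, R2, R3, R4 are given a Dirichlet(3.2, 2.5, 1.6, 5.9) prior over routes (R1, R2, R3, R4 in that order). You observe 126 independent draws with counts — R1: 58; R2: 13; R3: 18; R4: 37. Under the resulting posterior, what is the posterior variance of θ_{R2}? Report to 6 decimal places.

0.000706

The Dirichlet prior is conjugate to the Multinomial likelihood: each posterior αⱼ = prior αⱼ + observed count nⱼ.
Posterior concentration: (61.2, 15.5, 19.6, 42.9), total = 139.2.
Var[θ_j] = α_j(Σα−α_j)/((Σα)²(Σα+1)) = 15.5·123.7/(139.2²·140.2) = 0.000706.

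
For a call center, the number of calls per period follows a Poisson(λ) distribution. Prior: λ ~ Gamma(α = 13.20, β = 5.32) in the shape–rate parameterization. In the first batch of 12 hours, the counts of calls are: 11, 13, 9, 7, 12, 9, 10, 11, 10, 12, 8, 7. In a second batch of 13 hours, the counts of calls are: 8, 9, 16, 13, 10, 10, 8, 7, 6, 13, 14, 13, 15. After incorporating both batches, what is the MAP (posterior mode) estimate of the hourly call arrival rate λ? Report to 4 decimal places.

9.0106

With a Gamma(shape α, rate β) prior, the Poisson likelihood is conjugate: the posterior is Gamma(α + ΣXᵢ, β + n).
Batch 1: sum of counts S = 119 over n = 12 hours.
After batch 1: Gamma(α+S, β+n) = Gamma(13.20+119, 5.32+12) = Gamma(132.20, 17.32).
Batch 2: sum of counts S = 142 over n = 13 hours.
After batch 2: Gamma(α+S, β+n) = Gamma(132.20+142, 17.32+13) = Gamma(274.20, 30.32).
Mode of Gamma(α,β) for α≥1 is (α−1)/β = 273.20/30.32 = 9.0106.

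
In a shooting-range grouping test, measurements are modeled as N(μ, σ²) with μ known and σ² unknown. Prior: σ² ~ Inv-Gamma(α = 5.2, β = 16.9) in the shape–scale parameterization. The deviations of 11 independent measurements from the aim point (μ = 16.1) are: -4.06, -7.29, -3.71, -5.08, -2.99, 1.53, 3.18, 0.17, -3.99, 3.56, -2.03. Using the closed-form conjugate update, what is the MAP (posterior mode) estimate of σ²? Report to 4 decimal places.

With known mean μ and an Inverse-Gamma(α, β) prior on σ², the Normal likelihood is conjugate: posterior is Inv-Gamma(α + n/2, β + Σ(xᵢ−μ)²/2).
Σ(xᵢ−μ)² = (-4.06)² + (-7.29)² + (-3.71)² + (-5.08)² + (-2.99)² + (1.53)² + (3.18)² + (0.17)² + (-3.99)² + (3.56)² + (-2.03)² = 163.3351.
Posterior: Inv-Gamma(5.2 + 11/2, 16.9 + 163.3351/2) = Inv-Gamma(10.70, 98.56755).
Mode = β/(α+1) = 98.56755/11.70 = 8.4246.

8.4246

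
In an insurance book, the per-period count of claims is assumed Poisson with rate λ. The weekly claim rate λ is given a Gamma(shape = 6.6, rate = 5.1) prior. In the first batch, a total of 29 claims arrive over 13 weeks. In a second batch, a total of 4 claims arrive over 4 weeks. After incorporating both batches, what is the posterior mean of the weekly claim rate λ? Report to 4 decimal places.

1.7919

With a Gamma(shape α, rate β) prior, the Poisson likelihood is conjugate: the posterior is Gamma(α + ΣXᵢ, β + n).
After batch 1: Gamma(α+S, β+n) = Gamma(6.6+29, 5.1+13) = Gamma(35.6, 18.1).
After batch 2: Gamma(α+S, β+n) = Gamma(35.6+4, 18.1+4) = Gamma(39.6, 22.1).
Posterior mean = α/β = 39.6/22.1 = 1.7919.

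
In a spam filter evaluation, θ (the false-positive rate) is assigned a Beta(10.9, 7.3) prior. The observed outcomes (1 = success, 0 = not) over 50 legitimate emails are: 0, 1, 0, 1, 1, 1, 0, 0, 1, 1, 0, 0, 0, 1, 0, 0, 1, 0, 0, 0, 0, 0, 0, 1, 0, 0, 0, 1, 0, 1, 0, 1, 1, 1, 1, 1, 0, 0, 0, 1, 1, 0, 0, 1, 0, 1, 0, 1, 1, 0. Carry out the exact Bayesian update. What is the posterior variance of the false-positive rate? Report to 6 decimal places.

0.003608

The Beta prior is conjugate to a Binomial/Bernoulli likelihood; the update adds successes to α and failures to β.
Posterior: Beta(α+k, β+n−k) = Beta(10.9+22, 7.3+28) = Beta(32.9, 35.3).
Var = αβ/((α+β)²(α+β+1)) = 32.9·35.3/(68.2²·69.2) = 0.003608.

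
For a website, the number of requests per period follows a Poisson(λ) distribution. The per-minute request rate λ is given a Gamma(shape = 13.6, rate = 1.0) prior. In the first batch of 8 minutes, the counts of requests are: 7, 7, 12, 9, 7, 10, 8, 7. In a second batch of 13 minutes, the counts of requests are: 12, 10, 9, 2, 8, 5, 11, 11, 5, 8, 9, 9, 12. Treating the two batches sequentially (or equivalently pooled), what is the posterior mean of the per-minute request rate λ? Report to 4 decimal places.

With a Gamma(shape α, rate β) prior, the Poisson likelihood is conjugate: the posterior is Gamma(α + ΣXᵢ, β + n).
Batch 1: sum of counts S = 67 over n = 8 minutes.
After batch 1: Gamma(α+S, β+n) = Gamma(13.6+67, 1.0+8) = Gamma(80.6, 9.0).
Batch 2: sum of counts S = 111 over n = 13 minutes.
After batch 2: Gamma(α+S, β+n) = Gamma(80.6+111, 9.0+13) = Gamma(191.6, 22.0).
Posterior mean = α/β = 191.6/22.0 = 8.7091.

8.7091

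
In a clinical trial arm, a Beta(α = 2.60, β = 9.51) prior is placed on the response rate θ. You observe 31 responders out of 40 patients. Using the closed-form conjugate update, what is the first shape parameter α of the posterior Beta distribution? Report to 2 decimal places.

The Beta prior is conjugate to a Binomial/Bernoulli likelihood; the update adds successes to α and failures to β.
Posterior: Beta(α+k, β+n−k) = Beta(2.60+31, 9.51+9) = Beta(33.60, 18.51).
Posterior α = 33.60.

33.60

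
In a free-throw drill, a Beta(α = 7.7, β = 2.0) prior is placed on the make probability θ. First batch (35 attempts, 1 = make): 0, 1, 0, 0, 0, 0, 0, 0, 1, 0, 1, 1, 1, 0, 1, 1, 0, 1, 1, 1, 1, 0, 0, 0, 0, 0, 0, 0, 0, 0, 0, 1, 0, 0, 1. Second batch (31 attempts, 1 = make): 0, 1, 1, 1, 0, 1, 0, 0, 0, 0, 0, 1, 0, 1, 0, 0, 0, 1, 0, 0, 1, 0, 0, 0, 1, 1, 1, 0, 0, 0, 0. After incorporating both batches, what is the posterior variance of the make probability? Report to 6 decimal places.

0.003173

The Beta prior is conjugate to a Binomial/Bernoulli likelihood; the update adds successes to α and failures to β.
After batch 1: Beta(7.7+13, 2.0+22) = Beta(20.7, 24.0).
After batch 2: Beta(20.7+11, 24.0+20) = Beta(31.7, 44.0).
Var = αβ/((α+β)²(α+β+1)) = 31.7·44.0/(75.7²·76.7) = 0.003173.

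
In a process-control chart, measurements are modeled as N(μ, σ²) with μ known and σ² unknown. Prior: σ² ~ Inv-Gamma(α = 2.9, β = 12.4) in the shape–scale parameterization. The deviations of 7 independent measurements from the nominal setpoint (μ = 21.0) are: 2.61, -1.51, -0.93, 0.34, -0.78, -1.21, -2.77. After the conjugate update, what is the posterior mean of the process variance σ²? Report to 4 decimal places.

With known mean μ and an Inverse-Gamma(α, β) prior on σ², the Normal likelihood is conjugate: posterior is Inv-Gamma(α + n/2, β + Σ(xᵢ−μ)²/2).
Σ(xᵢ−μ)² = (2.61)² + (-1.51)² + (-0.93)² + (0.34)² + (-0.78)² + (-1.21)² + (-2.77)² = 19.8181.
Posterior: Inv-Gamma(2.9 + 7/2, 12.4 + 19.8181/2) = Inv-Gamma(6.40, 22.30905).
E[σ²|data] = β/(α−1) = 22.30905/5.40 = 4.1313.

4.1313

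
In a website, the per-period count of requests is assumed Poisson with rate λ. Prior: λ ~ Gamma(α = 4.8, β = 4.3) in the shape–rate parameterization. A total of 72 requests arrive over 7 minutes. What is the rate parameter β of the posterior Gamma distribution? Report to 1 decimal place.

11.3

With a Gamma(shape α, rate β) prior, the Poisson likelihood is conjugate: the posterior is Gamma(α + ΣXᵢ, β + n).
Posterior: Gamma(α+S, β+n) = Gamma(4.8+72, 4.3+7) = Gamma(76.8, 11.3).
Posterior β = 11.3.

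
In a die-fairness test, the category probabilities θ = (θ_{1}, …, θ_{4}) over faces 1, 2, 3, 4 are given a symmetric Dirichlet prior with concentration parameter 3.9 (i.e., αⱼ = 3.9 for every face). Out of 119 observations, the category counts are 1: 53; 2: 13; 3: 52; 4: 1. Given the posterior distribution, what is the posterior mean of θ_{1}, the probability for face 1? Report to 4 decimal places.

The Dirichlet prior is conjugate to the Multinomial likelihood: each posterior αⱼ = prior αⱼ + observed count nⱼ.
Posterior concentration: (56.9, 16.9, 55.9, 4.9), total = 134.6.
E[θ_{1}|data] = α_{1}/Σα = 56.9/134.6 = 0.4227.

0.4227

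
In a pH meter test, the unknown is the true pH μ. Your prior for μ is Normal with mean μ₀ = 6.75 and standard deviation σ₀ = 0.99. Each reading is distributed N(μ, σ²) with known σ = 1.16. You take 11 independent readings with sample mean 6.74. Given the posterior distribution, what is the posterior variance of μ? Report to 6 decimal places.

0.108754

For Normal data with known variance σ², a Normal(μ₀, σ₀²) prior on μ is conjugate. Posterior precision = 1/σ₀² + n/σ²; posterior mean is the precision-weighted average of μ₀ and x̄.
σ₀² = 0.99² = 0.9801, σ² = 1.16² = 1.3456; σ² + n·σ₀² = 1.3456 + 11·0.9801 = 12.1267.
Posterior precision = 1/σ₀² + n/σ² = 1/0.9801 + 11/1.3456 = (σ² + n·σ₀²)/(σ₀²σ²) = 12.1267/(0.9801·1.3456); posterior variance σₙ² = σ₀²σ²/(σ² + n·σ₀²) = 0.9801·1.3456/12.1267 = 0.108754.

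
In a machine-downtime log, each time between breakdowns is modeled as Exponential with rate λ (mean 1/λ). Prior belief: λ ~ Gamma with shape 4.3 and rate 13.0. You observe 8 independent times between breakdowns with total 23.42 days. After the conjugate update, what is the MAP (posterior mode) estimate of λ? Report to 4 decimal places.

0.3103

With a Gamma(shape α, rate β) prior on the exponential rate λ, the posterior after n observations with total T = Σxᵢ is Gamma(α+n, β+T).
Posterior: Gamma(4.3+8, 13.0+23.42) = Gamma(12.3, 36.42).
Mode = (α−1)/β = 0.3103.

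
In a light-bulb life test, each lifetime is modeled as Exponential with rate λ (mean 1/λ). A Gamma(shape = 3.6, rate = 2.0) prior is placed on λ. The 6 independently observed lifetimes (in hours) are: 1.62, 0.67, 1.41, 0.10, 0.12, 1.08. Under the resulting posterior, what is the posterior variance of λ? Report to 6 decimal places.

0.195918

With a Gamma(shape α, rate β) prior on the exponential rate λ, the posterior after n observations with total T = Σxᵢ is Gamma(α+n, β+T).
Sum of observations T = 5.00 hours; n = 6.
Posterior: Gamma(3.6+6, 2.0+5.00) = Gamma(9.6, 7.00).
Var = α/β² = 0.195918.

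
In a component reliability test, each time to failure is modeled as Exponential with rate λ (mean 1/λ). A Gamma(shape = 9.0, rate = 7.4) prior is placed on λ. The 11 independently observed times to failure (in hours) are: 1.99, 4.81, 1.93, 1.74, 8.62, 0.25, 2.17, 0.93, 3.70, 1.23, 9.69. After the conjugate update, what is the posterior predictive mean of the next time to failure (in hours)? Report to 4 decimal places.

2.3400

With a Gamma(shape α, rate β) prior on the exponential rate λ, the posterior after n observations with total T = Σxᵢ is Gamma(α+n, β+T).
Sum of observations T = 37.06 hours; n = 11.
Posterior: Gamma(9.0+11, 7.4+37.06) = Gamma(20.0, 44.46).
The predictive distribution for the next observation is Lomax; its mean is β/(α−1) = 44.46/19.0 = 2.3400.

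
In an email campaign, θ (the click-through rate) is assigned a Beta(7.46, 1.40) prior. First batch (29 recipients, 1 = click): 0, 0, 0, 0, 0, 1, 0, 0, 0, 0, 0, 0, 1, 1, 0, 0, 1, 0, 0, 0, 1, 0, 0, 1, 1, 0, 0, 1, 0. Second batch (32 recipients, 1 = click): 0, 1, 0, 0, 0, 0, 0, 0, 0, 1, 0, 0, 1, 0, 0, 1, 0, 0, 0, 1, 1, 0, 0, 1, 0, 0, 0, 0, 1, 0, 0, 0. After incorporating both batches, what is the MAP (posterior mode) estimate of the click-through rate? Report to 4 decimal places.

0.3310

The Beta prior is conjugate to a Binomial/Bernoulli likelihood; the update adds successes to α and failures to β.
After batch 1: Beta(7.46+8, 1.40+21) = Beta(15.46, 22.40).
After batch 2: Beta(15.46+8, 22.40+24) = Beta(23.46, 46.40).
Mode of Beta(a,b) for a,b>1 is (a−1)/(a+b−2) = 22.46/67.86 = 0.3310.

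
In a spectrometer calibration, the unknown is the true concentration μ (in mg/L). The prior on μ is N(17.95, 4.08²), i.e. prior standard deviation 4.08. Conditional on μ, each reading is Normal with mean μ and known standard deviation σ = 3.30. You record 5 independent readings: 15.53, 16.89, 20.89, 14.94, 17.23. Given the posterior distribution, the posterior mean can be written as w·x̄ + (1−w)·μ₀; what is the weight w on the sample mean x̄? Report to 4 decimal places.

For Normal data with known variance σ², a Normal(μ₀, σ₀²) prior on μ is conjugate. Posterior precision = 1/σ₀² + n/σ²; posterior mean is the precision-weighted average of μ₀ and x̄.
σ₀² = 4.08² = 16.6464, σ² = 3.30² = 10.89. Prior precision 1/σ₀² = 1/16.6464; data precision n/σ² = 5/10.89.
w = (n/σ²)/(1/σ₀² + n/σ²) = n·σ₀²/(σ² + n·σ₀²) = 5·16.6464/(10.89 + 5·16.6464) = 83.232/94.122 = 0.8843.

0.8843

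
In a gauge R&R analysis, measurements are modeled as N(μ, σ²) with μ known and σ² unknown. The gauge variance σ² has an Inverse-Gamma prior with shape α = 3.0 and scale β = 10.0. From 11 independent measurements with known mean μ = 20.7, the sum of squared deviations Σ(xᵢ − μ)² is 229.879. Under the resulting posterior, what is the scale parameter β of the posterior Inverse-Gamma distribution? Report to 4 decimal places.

124.9395

With known mean μ and an Inverse-Gamma(α, β) prior on σ², the Normal likelihood is conjugate: posterior is Inv-Gamma(α + n/2, β + Σ(xᵢ−μ)²/2).
Posterior: Inv-Gamma(3.0 + 11/2, 10.0 + 229.879/2) = Inv-Gamma(8.50, 124.9395).
Posterior β = 124.9395.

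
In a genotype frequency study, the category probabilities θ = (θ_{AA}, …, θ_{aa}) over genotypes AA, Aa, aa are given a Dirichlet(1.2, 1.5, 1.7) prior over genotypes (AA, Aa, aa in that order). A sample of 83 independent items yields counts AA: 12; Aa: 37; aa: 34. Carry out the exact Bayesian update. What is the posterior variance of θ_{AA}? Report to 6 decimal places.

0.001450

The Dirichlet prior is conjugate to the Multinomial likelihood: each posterior αⱼ = prior αⱼ + observed count nⱼ.
Posterior concentration: (13.2, 38.5, 35.7), total = 87.4.
Var[θ_j] = α_j(Σα−α_j)/((Σα)²(Σα+1)) = 13.2·74.2/(87.4²·88.4) = 0.001450.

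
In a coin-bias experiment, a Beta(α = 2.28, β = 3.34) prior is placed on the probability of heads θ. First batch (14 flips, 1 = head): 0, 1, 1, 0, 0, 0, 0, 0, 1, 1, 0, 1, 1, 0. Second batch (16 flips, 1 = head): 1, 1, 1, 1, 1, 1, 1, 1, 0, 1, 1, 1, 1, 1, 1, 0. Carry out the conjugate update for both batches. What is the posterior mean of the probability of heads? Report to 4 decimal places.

The Beta prior is conjugate to a Binomial/Bernoulli likelihood; the update adds successes to α and failures to β.
After batch 1: Beta(2.28+6, 3.34+8) = Beta(8.28, 11.34).
After batch 2: Beta(8.28+14, 11.34+2) = Beta(22.28, 13.34).
Posterior mean = α/(α+β) = 22.28/35.62 = 0.6255.

0.6255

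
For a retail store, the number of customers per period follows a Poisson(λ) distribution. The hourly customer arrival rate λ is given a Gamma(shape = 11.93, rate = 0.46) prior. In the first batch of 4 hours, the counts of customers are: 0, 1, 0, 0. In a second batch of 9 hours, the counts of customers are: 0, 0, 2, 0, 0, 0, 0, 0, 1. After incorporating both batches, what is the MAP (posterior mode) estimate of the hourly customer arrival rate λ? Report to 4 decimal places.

With a Gamma(shape α, rate β) prior, the Poisson likelihood is conjugate: the posterior is Gamma(α + ΣXᵢ, β + n).
Batch 1: sum of counts S = 1 over n = 4 hours.
After batch 1: Gamma(α+S, β+n) = Gamma(11.93+1, 0.46+4) = Gamma(12.93, 4.46).
Batch 2: sum of counts S = 3 over n = 9 hours.
After batch 2: Gamma(α+S, β+n) = Gamma(12.93+3, 4.46+9) = Gamma(15.93, 13.46).
Mode of Gamma(α,β) for α≥1 is (α−1)/β = 14.93/13.46 = 1.1092.

1.1092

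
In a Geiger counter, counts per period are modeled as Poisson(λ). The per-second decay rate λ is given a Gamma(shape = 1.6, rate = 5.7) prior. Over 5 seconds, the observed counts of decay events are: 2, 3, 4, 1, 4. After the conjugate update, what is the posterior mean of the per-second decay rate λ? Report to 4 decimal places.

With a Gamma(shape α, rate β) prior, the Poisson likelihood is conjugate: the posterior is Gamma(α + ΣXᵢ, β + n).
Sum of counts S = 14 over n = 5 seconds.
Posterior: Gamma(α+S, β+n) = Gamma(1.6+14, 5.7+5) = Gamma(15.6, 10.7).
Posterior mean = α/β = 15.6/10.7 = 1.4579.

1.4579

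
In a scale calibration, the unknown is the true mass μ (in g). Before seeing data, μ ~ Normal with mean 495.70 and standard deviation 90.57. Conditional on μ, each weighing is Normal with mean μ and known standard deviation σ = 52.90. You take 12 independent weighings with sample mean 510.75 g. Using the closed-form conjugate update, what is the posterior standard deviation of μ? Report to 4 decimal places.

15.0584

For Normal data with known variance σ², a Normal(μ₀, σ₀²) prior on μ is conjugate. Posterior precision = 1/σ₀² + n/σ²; posterior mean is the precision-weighted average of μ₀ and x̄.
σ₀² = 90.57² = 8202.9249, σ² = 52.90² = 2798.41; σ² + n·σ₀² = 2798.41 + 12·8202.9249 = 101233.5088.
Posterior precision = 1/σ₀² + n/σ² = 1/8202.9249 + 12/2798.41 = (σ² + n·σ₀²)/(σ₀²σ²) = 101233.5088/(8202.9249·2798.41); posterior variance σₙ² = σ₀²σ²/(σ² + n·σ₀²) = 8202.9249·2798.41/101233.5088 = 226.754435.
Posterior SD = √σₙ² = √(8202.9249·2798.41/101233.5088) = 15.0584.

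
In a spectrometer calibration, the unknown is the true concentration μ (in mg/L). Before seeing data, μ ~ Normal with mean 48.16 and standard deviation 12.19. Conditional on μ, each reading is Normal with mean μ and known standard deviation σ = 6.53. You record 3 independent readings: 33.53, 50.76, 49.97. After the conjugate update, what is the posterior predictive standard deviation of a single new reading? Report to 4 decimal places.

7.4575

For Normal data with known variance σ², a Normal(μ₀, σ₀²) prior on μ is conjugate. Posterior precision = 1/σ₀² + n/σ²; posterior mean is the precision-weighted average of μ₀ and x̄.
σ₀² = 12.19² = 148.5961, σ² = 6.53² = 42.6409; σ² + n·σ₀² = 42.6409 + 3·148.5961 = 488.4292.
Posterior precision = 1/σ₀² + n/σ² = 1/148.5961 + 3/42.6409 = (σ² + n·σ₀²)/(σ₀²σ²) = 488.4292/(148.5961·42.6409); posterior variance σₙ² = σ₀²σ²/(σ² + n·σ₀²) = 148.5961·42.6409/488.4292 = 12.972753.
Predictive variance for one new observation = σₙ² + σ² = 148.5961·42.6409/488.4292 + 42.6409 = σ²·(σ₀² + 488.4292)/488.4292 = 42.6409·637.0253/488.4292 = 55.613653; SD = √(42.6409·637.0253/488.4292) = 7.4575.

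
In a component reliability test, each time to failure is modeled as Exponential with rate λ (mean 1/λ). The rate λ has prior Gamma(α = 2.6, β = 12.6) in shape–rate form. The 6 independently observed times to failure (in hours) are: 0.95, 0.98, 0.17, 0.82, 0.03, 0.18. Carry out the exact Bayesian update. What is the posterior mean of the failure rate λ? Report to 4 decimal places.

0.5467

With a Gamma(shape α, rate β) prior on the exponential rate λ, the posterior after n observations with total T = Σxᵢ is Gamma(α+n, β+T).
Sum of observations T = 3.13 hours; n = 6.
Posterior: Gamma(2.6+6, 12.6+3.13) = Gamma(8.6, 15.73).
Posterior mean of λ = α/β = 8.6/15.73 = 0.5467.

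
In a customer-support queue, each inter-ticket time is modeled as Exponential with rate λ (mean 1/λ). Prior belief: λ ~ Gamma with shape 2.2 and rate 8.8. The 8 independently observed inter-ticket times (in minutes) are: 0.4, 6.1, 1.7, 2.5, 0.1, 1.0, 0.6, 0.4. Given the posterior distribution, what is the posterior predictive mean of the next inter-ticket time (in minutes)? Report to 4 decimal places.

2.3478

With a Gamma(shape α, rate β) prior on the exponential rate λ, the posterior after n observations with total T = Σxᵢ is Gamma(α+n, β+T).
Sum of observations T = 12.8 minutes; n = 8.
Posterior: Gamma(2.2+8, 8.8+12.8) = Gamma(10.2, 21.6).
The predictive distribution for the next observation is Lomax; its mean is β/(α−1) = 21.6/9.2 = 2.3478.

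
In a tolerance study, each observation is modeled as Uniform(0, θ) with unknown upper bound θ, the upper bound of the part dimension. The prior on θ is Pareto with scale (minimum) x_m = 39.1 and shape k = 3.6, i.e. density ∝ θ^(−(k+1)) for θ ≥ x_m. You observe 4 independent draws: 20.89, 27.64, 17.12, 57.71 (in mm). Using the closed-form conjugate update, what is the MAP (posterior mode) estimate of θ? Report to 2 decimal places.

A Pareto(scale x_m, shape k) prior on the upper bound θ of Uniform(0, θ) is conjugate: posterior is Pareto(max(x_m, max xᵢ), k + n).
Sample maximum = 57.71; prior scale x_m = 39.1 → posterior scale = max = 57.71.
Posterior shape = 3.6 + 4 = 7.6.
The Pareto density is decreasing on [x_m, ∞), so the mode is x_m = 57.71.

57.71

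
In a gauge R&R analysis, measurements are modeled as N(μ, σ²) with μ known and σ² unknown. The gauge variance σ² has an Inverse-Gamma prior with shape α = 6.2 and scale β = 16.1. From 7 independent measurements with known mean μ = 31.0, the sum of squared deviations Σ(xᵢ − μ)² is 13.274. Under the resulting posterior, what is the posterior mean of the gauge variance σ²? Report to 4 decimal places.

2.6134

With known mean μ and an Inverse-Gamma(α, β) prior on σ², the Normal likelihood is conjugate: posterior is Inv-Gamma(α + n/2, β + Σ(xᵢ−μ)²/2).
Posterior: Inv-Gamma(6.2 + 7/2, 16.1 + 13.274/2) = Inv-Gamma(9.70, 22.7370).
E[σ²|data] = β/(α−1) = 22.7370/8.70 = 2.6134.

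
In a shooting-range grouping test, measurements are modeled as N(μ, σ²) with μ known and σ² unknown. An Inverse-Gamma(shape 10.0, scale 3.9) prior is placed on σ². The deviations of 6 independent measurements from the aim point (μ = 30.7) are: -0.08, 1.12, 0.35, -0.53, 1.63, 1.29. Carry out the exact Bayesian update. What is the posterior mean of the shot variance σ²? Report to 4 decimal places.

With known mean μ and an Inverse-Gamma(α, β) prior on σ², the Normal likelihood is conjugate: posterior is Inv-Gamma(α + n/2, β + Σ(xᵢ−μ)²/2).
Σ(xᵢ−μ)² = (-0.08)² + (1.12)² + (0.35)² + (-0.53)² + (1.63)² + (1.29)² = 5.9852.
Posterior: Inv-Gamma(10.0 + 6/2, 3.9 + 5.9852/2) = Inv-Gamma(13.00, 6.89260).
E[σ²|data] = β/(α−1) = 6.89260/12.00 = 0.5744.

0.5744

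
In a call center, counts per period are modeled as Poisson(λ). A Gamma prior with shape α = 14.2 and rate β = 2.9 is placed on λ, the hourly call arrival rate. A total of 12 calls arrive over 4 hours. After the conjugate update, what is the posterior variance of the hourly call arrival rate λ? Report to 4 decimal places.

With a Gamma(shape α, rate β) prior, the Poisson likelihood is conjugate: the posterior is Gamma(α + ΣXᵢ, β + n).
Posterior: Gamma(α+S, β+n) = Gamma(14.2+12, 2.9+4) = Gamma(26.2, 6.9).
Var = α/β² = 26.2/6.9² = 0.5503.

0.5503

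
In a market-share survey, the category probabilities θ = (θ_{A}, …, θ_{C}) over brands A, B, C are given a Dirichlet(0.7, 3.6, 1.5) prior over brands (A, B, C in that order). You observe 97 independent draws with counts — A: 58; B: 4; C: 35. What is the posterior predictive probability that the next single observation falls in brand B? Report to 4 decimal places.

0.0739

The Dirichlet prior is conjugate to the Multinomial likelihood: each posterior αⱼ = prior αⱼ + observed count nⱼ.
Posterior concentration: (58.7, 7.6, 36.5), total = 102.8.
P(next = B | data) = α_{B}/Σα = 0.0739.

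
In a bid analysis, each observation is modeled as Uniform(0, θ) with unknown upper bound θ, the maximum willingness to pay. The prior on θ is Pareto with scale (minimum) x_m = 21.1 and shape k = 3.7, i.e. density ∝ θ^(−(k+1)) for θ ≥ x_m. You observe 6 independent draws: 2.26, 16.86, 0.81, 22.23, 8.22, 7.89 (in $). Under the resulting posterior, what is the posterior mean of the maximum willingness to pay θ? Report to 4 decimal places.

24.7852

A Pareto(scale x_m, shape k) prior on the upper bound θ of Uniform(0, θ) is conjugate: posterior is Pareto(max(x_m, max xᵢ), k + n).
Sample maximum = 22.23; prior scale x_m = 21.1 → posterior scale = max = 22.23.
Posterior shape = 3.7 + 6 = 9.7.
E[θ|data] = k·x_m/(k−1) = 9.7·22.23/8.7 = 24.7852.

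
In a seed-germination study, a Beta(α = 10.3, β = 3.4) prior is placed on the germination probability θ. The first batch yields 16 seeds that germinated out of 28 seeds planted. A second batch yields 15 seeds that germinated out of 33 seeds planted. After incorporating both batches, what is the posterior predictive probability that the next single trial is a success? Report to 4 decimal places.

0.5529

The Beta prior is conjugate to a Binomial/Bernoulli likelihood; the update adds successes to α and failures to β.
After batch 1: Beta(10.3+16, 3.4+12) = Beta(26.3, 15.4).
After batch 2: Beta(26.3+15, 15.4+18) = Beta(41.3, 33.4).
For a single future Bernoulli trial, P(success | data) = α/(α+β) = 0.5529.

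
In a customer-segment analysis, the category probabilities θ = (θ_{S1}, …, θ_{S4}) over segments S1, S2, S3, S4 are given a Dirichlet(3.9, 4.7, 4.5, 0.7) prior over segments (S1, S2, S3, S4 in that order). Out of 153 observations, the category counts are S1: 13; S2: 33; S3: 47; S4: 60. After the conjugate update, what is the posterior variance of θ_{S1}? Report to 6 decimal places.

0.000543

The Dirichlet prior is conjugate to the Multinomial likelihood: each posterior αⱼ = prior αⱼ + observed count nⱼ.
Posterior concentration: (16.9, 37.7, 51.5, 60.7), total = 166.8.
Var[θ_j] = α_j(Σα−α_j)/((Σα)²(Σα+1)) = 16.9·149.9/(166.8²·167.8) = 0.000543.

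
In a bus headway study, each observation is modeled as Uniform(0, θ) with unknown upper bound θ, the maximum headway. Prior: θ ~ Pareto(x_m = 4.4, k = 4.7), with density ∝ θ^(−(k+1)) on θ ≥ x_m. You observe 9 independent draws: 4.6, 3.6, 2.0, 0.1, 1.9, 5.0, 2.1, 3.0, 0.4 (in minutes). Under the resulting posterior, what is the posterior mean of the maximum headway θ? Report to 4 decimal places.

5.3937

A Pareto(scale x_m, shape k) prior on the upper bound θ of Uniform(0, θ) is conjugate: posterior is Pareto(max(x_m, max xᵢ), k + n).
Sample maximum = 5.0; prior scale x_m = 4.4 → posterior scale = max = 5.0.
Posterior shape = 4.7 + 9 = 13.7.
E[θ|data] = k·x_m/(k−1) = 13.7·5.0/12.7 = 5.3937.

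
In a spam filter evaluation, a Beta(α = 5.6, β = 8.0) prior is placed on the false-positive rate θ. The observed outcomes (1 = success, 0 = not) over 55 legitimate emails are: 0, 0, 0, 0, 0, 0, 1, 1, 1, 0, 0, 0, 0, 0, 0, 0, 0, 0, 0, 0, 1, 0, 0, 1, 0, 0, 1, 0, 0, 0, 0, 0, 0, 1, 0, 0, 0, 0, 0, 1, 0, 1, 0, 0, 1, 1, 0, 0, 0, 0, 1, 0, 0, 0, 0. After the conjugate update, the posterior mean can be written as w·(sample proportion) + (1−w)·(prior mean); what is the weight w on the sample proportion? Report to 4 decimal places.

0.8017

The Beta prior is conjugate to a Binomial/Bernoulli likelihood; the update adds successes to α and failures to β.
Posterior mean = (α₀+k)/(α₀+β₀+n) = [n/(α₀+β₀+n)]·(k/n) + [(α₀+β₀)/(α₀+β₀+n)]·α₀/(α₀+β₀), so only n and the prior enter the weight.
The weight on the data is w = n/(α₀+β₀+n) = 55/(5.6+8.0+55) = 55/68.6 = 0.8017.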